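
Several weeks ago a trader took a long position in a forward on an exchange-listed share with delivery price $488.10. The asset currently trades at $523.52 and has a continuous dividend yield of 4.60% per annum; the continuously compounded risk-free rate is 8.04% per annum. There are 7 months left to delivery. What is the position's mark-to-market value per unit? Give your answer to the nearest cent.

Current fair forward for the remaining 7 months: F = S·e^((r − q)·T), (r − q) = 0.0804 − 0.0460 = 0.0344
F = 523.52 · e^(0.0344 × 7/12) = 523.52 × 1.020269 = 534.1312
Value of long forward = (F − K)·e^(−rT) = (534.1312 − 488.10) · e^(−0.0804·7/12)
= 46.0312 × 0.954183 = 43.92

$43.92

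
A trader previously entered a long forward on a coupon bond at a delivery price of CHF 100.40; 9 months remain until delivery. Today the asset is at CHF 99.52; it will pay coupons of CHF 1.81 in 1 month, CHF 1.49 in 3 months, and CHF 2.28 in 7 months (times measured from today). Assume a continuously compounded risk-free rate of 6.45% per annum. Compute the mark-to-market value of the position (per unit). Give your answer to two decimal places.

PV(remaining coupons) I = 1.81·e^(−0.0645·1/12) + 1.49·e^(−0.0645·3/12) + 2.28·e^(−0.0645·7/12) = 5.4623
Current forward F = (S − I)·e^(rT) = (99.52 − 5.4623)·e^(0.0645·9/12) = 94.0577 × 1.049564 = 98.7196
Value (long) = (F − K)·e^(−rT) = (98.7196 − 100.40) × 0.952776 = -1.6010
Value = -CHF 1.60

-CHF 1.60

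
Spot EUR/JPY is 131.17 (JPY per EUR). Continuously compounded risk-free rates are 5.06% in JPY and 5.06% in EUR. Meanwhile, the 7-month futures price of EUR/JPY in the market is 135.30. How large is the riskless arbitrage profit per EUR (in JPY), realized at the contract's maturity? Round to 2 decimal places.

4.13 per EUR (in JPY)

Fair futures: F* = S·e^(carry·T), with carry = (r_JPY − r_EUR) = 0.0506 − 0.0506 = 0.0000
F* = 131.17 · e^(0.0000 × 7/12) = 131.17 · e^0.000000 = 131.17 × 1.000000 = 131.1700
Market 135.30 > fair 131.1700: forward overpriced → cash-and-carry (buy spot, short the forward).
At maturity, profit = |F_mkt − F*| = |135.30 − 131.1700| = 4.13 per EUR (in JPY)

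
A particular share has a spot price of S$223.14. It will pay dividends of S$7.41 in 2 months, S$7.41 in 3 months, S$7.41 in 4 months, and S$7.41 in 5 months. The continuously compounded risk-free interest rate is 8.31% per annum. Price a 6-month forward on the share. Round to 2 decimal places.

PV(dividends) I = 7.41·e^(−0.0831·2/12) + 7.41·e^(−0.0831·3/12) + 7.41·e^(−0.0831·4/12) + 7.41·e^(−0.0831·5/12)
I = 7.3081 + 7.2576 + 7.2076 + 7.1578 = 28.9311
F = (S − I)·e^(rT) = (223.14 − 28.9311) · e^(0.0831·6/12)
= 194.2089 · e^0.041550 = 194.2089 × 1.042425 = S$202.45

S$202.45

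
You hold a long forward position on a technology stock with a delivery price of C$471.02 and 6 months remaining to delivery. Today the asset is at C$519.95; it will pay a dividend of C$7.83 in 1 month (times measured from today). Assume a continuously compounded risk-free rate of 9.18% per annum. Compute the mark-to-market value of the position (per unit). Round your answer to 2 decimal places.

PV(remaining dividends) I = 7.83·e^(−0.0918·1/12) = 7.7703
Current forward F = (S − I)·e^(rT) = (519.95 − 7.7703)·e^(0.0918·6/12) = 512.1797 × 1.046970 = 536.2368
Value (long) = (F − K)·e^(−rT) = (536.2368 − 471.02) × 0.955137 = 62.2910
Value = C$62.29

C$62.29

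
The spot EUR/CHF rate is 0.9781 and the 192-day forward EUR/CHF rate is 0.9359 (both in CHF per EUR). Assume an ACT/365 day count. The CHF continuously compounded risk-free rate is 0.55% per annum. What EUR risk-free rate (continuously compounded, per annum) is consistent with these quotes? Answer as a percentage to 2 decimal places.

F = S·e^((r_CHF − r_EUR)T) ⇒ r_EUR = r_CHF − ln(F/S)/T
ln(0.9359/0.9781) = -0.044103; /(192/365) = -0.083842
r_EUR = 0.0055 + 0.083842 = 0.089342
r_EUR = 8.93%

8.93%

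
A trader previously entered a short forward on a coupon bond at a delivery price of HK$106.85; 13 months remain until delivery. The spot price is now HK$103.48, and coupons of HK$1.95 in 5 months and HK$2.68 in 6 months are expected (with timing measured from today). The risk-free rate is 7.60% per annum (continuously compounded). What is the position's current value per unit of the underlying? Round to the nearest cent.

-HK$0.61

PV(remaining coupons) I = 1.95·e^(−0.0760·5/12) + 2.68·e^(−0.0760·6/12) = 4.4693
Current forward F = (S − I)·e^(rT) = (103.48 − 4.4693)·e^(0.0760·13/12) = 99.0107 × 1.085818 = 107.5076
Value (long) = (F − K)·e^(−rT) = (107.5076 − 106.85) × 0.920965 = 0.6056
Short position value = −(long value) = -HK$0.61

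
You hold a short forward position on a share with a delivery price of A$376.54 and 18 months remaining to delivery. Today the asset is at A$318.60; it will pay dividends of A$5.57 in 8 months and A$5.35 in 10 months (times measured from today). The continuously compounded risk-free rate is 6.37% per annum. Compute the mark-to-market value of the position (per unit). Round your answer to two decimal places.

PV(remaining dividends) I = 5.57·e^(−0.0637·8/12) + 5.35·e^(−0.0637·10/12) = 10.4118
Current forward F = (S − I)·e^(rT) = (318.60 − 10.4118)·e^(0.0637·18/12) = 308.1882 × 1.100264 = 339.0884
Value (long) = (F − K)·e^(−rT) = (339.0884 − 376.54) × 0.908873 = -34.0387
Short position value = −(long value) = A$34.04

A$34.04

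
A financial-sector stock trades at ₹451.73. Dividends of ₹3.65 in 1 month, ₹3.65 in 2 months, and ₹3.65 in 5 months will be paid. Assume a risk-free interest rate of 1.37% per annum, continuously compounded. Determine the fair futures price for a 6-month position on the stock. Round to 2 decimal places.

₹443.84

PV(dividends) I = 3.65·e^(−0.0137·1/12) + 3.65·e^(−0.0137·2/12) + 3.65·e^(−0.0137·5/12)
I = 3.6458 + 3.6417 + 3.6292 = 10.9167
F = (S − I)·e^(rT) = (451.73 − 10.9167) · e^(0.0137·6/12)
= 440.8133 · e^0.006850 = 440.8133 × 1.006874 = ₹443.84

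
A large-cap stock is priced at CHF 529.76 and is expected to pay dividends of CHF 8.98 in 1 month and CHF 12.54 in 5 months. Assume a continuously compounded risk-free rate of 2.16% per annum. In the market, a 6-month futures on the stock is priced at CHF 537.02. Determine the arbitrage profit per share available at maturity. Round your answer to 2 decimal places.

PV(dividends) I = 8.98·e^(−0.0216·1/12) + 12.54·e^(−0.0216·5/12) = 21.3915
Fair futures F* = (S − I)·e^(rT) = (529.76 − 21.3915)·e^0.010800 = 508.3685 × 1.010859 = 513.8889
Market CHF 537.02 > fair 513.8889: forward overpriced → cash-and-carry (borrow at r, buy the stock and collect the dividends, short the forward).
Profit at T = |F_mkt − F*| = |537.02 − 513.8889| = CHF 23.13 per share

CHF 23.13 per share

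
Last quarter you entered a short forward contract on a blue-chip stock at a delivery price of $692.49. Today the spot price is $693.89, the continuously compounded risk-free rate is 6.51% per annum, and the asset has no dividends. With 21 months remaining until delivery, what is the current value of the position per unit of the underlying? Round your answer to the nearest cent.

Current fair forward for the remaining 21 months: F = S·e^(r·T), r = 0.0651
F = 693.89 · e^(0.0651 × 21/12) = 693.89 × 1.120668 = 777.6203
Value of long forward = (F − K)·e^(−rT) = (777.6203 − 692.49) · e^(−0.0651·21/12)
= 85.1303 × 0.892325 = 75.96
Short position value = −(long value) = -$75.96

-$75.96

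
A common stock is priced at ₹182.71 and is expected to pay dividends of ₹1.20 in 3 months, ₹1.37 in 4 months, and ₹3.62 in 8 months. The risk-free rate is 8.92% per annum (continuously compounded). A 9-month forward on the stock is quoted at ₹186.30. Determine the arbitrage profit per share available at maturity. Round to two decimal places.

PV(dividends) I = 1.20·e^(−0.0892·3/12) + 1.37·e^(−0.0892·4/12) + 3.62·e^(−0.0892·8/12) = 5.9144
Fair forward F* = (S − I)·e^(rT) = (182.71 − 5.9144)·e^0.066900 = 176.7956 × 1.069189 = 189.0279
Market ₹186.30 < fair 189.0279: forward underpriced → reverse cash-and-carry (short the stock, invest proceeds at r, pay the dividends, go long the forward).
Profit at T = |F_mkt − F*| = |186.30 − 189.0279| = ₹2.73 per share

₹2.73 per share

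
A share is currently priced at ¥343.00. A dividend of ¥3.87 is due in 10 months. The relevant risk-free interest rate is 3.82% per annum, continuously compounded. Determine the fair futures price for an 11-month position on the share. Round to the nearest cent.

¥351.34

PV(dividends) I = 3.87·e^(−0.0382·10/12)
I = 3.7487
F = (S − I)·e^(rT) = (343.00 − 3.7487) · e^(0.0382·11/12)
= 339.2513 · e^0.035017 = 339.2513 × 1.035637 = ¥351.34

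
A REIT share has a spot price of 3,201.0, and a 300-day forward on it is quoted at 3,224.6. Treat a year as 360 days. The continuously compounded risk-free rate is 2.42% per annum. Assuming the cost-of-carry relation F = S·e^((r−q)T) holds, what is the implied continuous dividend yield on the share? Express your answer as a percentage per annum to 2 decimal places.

From F = S·e^((r−q)T): (r − q) = ln(F/S)/T
ln(3224.6/3201.0) = ln(1.007373) = 0.007346
(r − q) = 0.007346 / (300/360) = 0.008815
q = r − ln(F/S)/T = 0.0242 − 0.008815 = 0.015385
q = 1.54%

1.54%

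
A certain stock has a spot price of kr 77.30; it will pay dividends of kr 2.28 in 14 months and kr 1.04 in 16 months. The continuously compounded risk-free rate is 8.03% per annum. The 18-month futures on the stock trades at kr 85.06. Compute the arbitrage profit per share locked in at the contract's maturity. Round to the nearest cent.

PV(dividends) I = 2.28·e^(−0.0803·14/12) + 1.04·e^(−0.0803·16/12) = 3.0105
Fair futures F* = (S − I)·e^(rT) = (77.30 − 3.0105)·e^0.120450 = 74.2895 × 1.128004 = 83.7989
Market kr 85.06 > fair 83.7989: forward overpriced → cash-and-carry (borrow at r, buy the stock and collect the dividends, short the forward).
Profit at T = |F_mkt − F*| = |85.06 − 83.7989| = kr 1.26 per share

kr 1.26 per share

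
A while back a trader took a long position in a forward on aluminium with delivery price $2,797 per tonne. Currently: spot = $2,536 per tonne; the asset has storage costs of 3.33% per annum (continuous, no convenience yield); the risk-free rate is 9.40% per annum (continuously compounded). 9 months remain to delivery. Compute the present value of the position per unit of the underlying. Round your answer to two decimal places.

-$6.47 per tonne

Current fair forward for the remaining 9 months: F = S·e^((r + u)·T), (r + u) = 0.0940 + 0.0333 = 0.1273
F = 2536 · e^(0.1273 × 9/12) = 2536 × 1.10018132 = 2790.0598
Value of long forward = (F − K)·e^(−rT) = (2790.0598 − 2797) · e^(−0.0940·9/12)
= -6.9402 × 0.93192774 = -6.47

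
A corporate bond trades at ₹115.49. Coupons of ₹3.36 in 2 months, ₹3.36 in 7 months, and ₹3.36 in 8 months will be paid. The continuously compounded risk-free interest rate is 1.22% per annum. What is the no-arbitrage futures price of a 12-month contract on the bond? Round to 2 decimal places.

₹106.76

PV(coupons) I = 3.36·e^(−0.0122·2/12) + 3.36·e^(−0.0122·7/12) + 3.36·e^(−0.0122·8/12)
I = 3.3532 + 3.3362 + 3.3328 = 10.0222
F = (S − I)·e^(rT) = (115.49 − 10.0222) · e^(0.0122·12/12)
= 105.4678 · e^0.012200 = 105.4678 × 1.012275 = ₹106.76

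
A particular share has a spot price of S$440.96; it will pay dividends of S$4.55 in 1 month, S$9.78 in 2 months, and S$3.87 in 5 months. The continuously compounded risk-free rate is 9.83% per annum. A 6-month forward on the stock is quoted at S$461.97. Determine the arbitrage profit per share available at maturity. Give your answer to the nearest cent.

PV(dividends) I = 4.55·e^(−0.0983·1/12) + 9.78·e^(−0.0983·2/12) + 3.87·e^(−0.0983·5/12) = 17.8487
Fair forward F* = (S − I)·e^(rT) = (440.96 − 17.8487)·e^0.049150 = 423.1113 × 1.050378 = 444.4268
Market S$461.97 > fair 444.4268: forward overpriced → cash-and-carry (borrow at r, buy the stock and collect the dividends, short the forward).
Profit at T = |F_mkt − F*| = |461.97 − 444.4268| = S$17.54 per share

S$17.54 per share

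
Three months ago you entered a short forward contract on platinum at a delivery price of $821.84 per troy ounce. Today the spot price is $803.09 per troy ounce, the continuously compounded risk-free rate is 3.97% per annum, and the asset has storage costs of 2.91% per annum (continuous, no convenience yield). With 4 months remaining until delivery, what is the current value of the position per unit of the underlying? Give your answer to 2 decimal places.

Current fair forward for the remaining 4 months: F = S·e^((r + u)·T), (r + u) = 0.0397 + 0.0291 = 0.0688
F = 803.09 · e^(0.0688 × 4/12) = 803.09 × 1.023198 = 821.7201
Value of long forward = (F − K)·e^(−rT) = (821.7201 − 821.84) · e^(−0.0397·4/12)
= -0.1199 × 0.986854 = -0.12
Short position value = −(long value) = $0.12

$0.12 per troy ounce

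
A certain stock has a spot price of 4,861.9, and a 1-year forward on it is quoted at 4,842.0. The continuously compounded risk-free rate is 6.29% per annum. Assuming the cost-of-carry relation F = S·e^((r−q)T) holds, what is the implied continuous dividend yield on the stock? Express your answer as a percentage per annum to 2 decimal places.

6.70%

From F = S·e^((r−q)T): (r − q) = ln(F/S)/T
ln(4842.0/4861.9) = ln(0.995907) = -0.004101
(r − q) = -0.004101 / (1) = -0.004101
q = r − ln(F/S)/T = 0.0629 + 0.004101 = 0.067001
q = 6.70%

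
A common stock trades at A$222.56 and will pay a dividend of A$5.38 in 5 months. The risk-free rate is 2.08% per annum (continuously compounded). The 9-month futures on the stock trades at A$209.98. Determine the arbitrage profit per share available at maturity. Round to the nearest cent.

A$10.66 per share

PV(dividends) I = 5.38·e^(−0.0208·5/12) = 5.3336
Fair futures F* = (S − I)·e^(rT) = (222.56 − 5.3336)·e^0.015600 = 217.2264 × 1.015722 = 220.6416
Market A$209.98 < fair 220.6416: forward underpriced → reverse cash-and-carry (short the stock, invest proceeds at r, pay the dividends, go long the forward).
Profit at T = |F_mkt − F*| = |209.98 − 220.6416| = A$10.66 per share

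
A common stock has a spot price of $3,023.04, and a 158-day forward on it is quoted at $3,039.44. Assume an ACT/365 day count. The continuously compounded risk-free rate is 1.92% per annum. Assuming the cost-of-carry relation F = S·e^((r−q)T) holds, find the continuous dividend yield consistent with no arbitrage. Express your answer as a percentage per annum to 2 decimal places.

From F = S·e^((r−q)T): (r − q) = ln(F/S)/T
ln(3039.44/3023.04) = ln(1.005425) = 0.005410
(r − q) = 0.005410 / (158/365) = 0.012498
q = r − ln(F/S)/T = 0.0192 − 0.012498 = 0.006702
q = 0.67%

0.67%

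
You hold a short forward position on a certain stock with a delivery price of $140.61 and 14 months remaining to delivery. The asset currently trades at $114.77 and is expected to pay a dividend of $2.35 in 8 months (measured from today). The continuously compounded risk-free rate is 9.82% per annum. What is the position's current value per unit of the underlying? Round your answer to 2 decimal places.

$12.82

PV(remaining dividends) I = 2.35·e^(−0.0982·8/12) = 2.2011
Current forward F = (S − I)·e^(rT) = (114.77 − 2.2011)·e^(0.0982·14/12) = 112.5689 × 1.121387 = 126.2333
Value (long) = (F − K)·e^(−rT) = (126.2333 − 140.61) × 0.891752 = -12.8205
Short position value = −(long value) = $12.82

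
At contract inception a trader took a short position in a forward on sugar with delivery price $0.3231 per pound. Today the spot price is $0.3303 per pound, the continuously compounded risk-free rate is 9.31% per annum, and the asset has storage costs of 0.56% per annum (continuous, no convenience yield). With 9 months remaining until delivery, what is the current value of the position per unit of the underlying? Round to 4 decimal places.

-$0.0304 per pound

Current fair forward for the remaining 9 months: F = S·e^((r + u)·T), (r + u) = 0.0931 + 0.0056 = 0.0987
F = 0.3303 · e^(0.0987 × 9/12) = 0.3303 × 1.076834 = 0.3557
Value of long forward = (F − K)·e^(−rT) = (0.3557 − 0.3231) · e^(−0.0931·9/12)
= 0.0326 × 0.932557 = 0.0304
Short position value = −(long value) = -$0.0304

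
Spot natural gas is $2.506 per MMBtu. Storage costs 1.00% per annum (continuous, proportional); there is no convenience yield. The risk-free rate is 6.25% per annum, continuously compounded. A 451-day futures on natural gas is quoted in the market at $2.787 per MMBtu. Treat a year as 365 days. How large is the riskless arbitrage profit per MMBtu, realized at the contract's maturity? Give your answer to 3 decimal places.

$0.046 per MMBtu

Fair futures: F* = S·e^(carry·T), with carry = (r + u) = 0.0625 + 0.0100 = 0.0725
F* = 2.506 · e^(0.0725 × 451/365) = 2.506 · e^0.089582 = 2.506 × 1.093717 = $2.7409
Market $2.787 > fair $2.7409: forward overpriced → cash-and-carry (buy spot, short the forward).
At maturity, profit = |F_mkt − F*| = |2.787 − 2.7409| = $0.046 per MMBtu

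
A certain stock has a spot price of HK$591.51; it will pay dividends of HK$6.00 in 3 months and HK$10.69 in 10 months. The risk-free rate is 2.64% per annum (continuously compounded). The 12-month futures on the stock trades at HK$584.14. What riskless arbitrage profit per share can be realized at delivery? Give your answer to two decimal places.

PV(dividends) I = 6.00·e^(−0.0264·3/12) + 10.69·e^(−0.0264·10/12) = 16.4179
Fair futures F* = (S − I)·e^(rT) = (591.51 − 16.4179)·e^0.026400 = 575.0921 × 1.026752 = 590.4770
Market HK$584.14 < fair 590.4770: forward underpriced → reverse cash-and-carry (short the stock, invest proceeds at r, pay the dividends, go long the forward).
Profit at T = |F_mkt − F*| = |584.14 − 590.4770| = HK$6.34 per share

HK$6.34 per share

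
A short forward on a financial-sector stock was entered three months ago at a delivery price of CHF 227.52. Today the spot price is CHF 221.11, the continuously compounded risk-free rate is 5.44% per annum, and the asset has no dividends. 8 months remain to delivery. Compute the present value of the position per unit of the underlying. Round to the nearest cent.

-CHF 1.69

Current fair forward for the remaining 8 months: F = S·e^(r·T), r = 0.0544
F = 221.11 · e^(0.0544 × 8/12) = 221.11 × 1.036932 = 229.2760
Value of long forward = (F − K)·e^(−rT) = (229.2760 − 227.52) · e^(−0.0544·8/12)
= 1.7560 × 0.964383 = 1.69
Short position value = −(long value) = -CHF 1.69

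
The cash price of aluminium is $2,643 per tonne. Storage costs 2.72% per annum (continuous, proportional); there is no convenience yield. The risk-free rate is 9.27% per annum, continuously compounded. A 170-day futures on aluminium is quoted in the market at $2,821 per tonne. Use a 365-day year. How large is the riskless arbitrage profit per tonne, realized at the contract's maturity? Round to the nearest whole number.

Fair futures: F* = S·e^(carry·T), with carry = (r + u) = 0.0927 + 0.0272 = 0.1199
F* = 2643 · e^(0.1199 × 170/365) = 2643 · e^0.055844 = 2643 × 1.057433 = $2794.7954
Market $2821 > fair $2794.7954: forward overpriced → cash-and-carry (buy spot, short the forward).
At maturity, profit = |F_mkt − F*| = |2821 − 2794.7954| = $26 per tonne

$26 per tonne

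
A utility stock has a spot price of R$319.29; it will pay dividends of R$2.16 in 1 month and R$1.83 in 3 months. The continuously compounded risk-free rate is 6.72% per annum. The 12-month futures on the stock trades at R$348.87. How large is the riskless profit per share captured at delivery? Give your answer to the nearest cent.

R$11.61 per share

PV(dividends) I = 2.16·e^(−0.0672·1/12) + 1.83·e^(−0.0672·3/12) = 3.9475
Fair futures F* = (S − I)·e^(rT) = (319.29 − 3.9475)·e^0.067200 = 315.3425 × 1.069509 = 337.2616
Market R$348.87 > fair 337.2616: forward overpriced → cash-and-carry (borrow at r, buy the stock and collect the dividends, short the forward).
Profit at T = |F_mkt − F*| = |348.87 − 337.2616| = R$11.61 per share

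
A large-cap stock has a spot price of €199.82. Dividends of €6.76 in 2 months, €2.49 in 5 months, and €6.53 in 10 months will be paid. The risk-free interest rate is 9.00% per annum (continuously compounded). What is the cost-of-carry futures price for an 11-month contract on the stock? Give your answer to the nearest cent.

€200.59

PV(dividends) I = 6.76·e^(−0.0900·2/12) + 2.49·e^(−0.0900·5/12) + 6.53·e^(−0.0900·10/12)
I = 6.6594 + 2.3984 + 6.0582 = 15.1160
F = (S − I)·e^(rT) = (199.82 − 15.1160) · e^(0.0900·11/12)
= 184.7040 · e^0.082500 = 184.7040 × 1.085999 = €200.59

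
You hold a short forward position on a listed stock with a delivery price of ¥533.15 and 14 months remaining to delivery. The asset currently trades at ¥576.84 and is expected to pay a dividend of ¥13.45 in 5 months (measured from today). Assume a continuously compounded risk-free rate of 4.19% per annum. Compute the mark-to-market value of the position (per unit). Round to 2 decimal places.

-¥55.91

PV(remaining dividends) I = 13.45·e^(−0.0419·5/12) = 13.2172
Current forward F = (S − I)·e^(rT) = (576.84 − 13.2172)·e^(0.0419·14/12) = 563.6228 × 1.050098 = 591.8592
Value (long) = (F − K)·e^(−rT) = (591.8592 − 533.15) × 0.952292 = 55.9083
Short position value = −(long value) = -¥55.91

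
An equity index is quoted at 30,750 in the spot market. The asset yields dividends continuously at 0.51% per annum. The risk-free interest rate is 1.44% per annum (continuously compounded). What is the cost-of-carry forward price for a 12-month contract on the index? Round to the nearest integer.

31,037

F = S·e^((r − q)T) = 30750 · e^((0.0144 − 0.0051) × 12/12)
= 30750 · e^0.009300 = 30750 × 1.009343
F = 31,037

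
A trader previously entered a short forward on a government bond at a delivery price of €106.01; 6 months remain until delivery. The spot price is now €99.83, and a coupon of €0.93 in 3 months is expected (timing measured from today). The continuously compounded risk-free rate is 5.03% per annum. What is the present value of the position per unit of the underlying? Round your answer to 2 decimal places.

€4.47

PV(remaining coupons) I = 0.93·e^(−0.0503·3/12) = 0.9184
Current forward F = (S − I)·e^(rT) = (99.83 − 0.9184)·e^(0.0503·6/12) = 98.9116 × 1.025469 = 101.4308
Value (long) = (F − K)·e^(−rT) = (101.4308 − 106.01) × 0.975164 = -4.4655
Short position value = −(long value) = €4.47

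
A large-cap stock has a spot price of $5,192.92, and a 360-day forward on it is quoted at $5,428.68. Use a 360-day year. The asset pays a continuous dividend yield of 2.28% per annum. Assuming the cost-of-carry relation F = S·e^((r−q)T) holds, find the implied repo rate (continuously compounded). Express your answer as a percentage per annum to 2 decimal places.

6.72%

From F = S·e^((r−q)T): (r − q) = ln(F/S)/T
ln(5428.68/5192.92) = ln(1.045400) = 0.044400
(r − q) = 0.044400 / (360/360) = 0.044400
r = ln(F/S)/T + q = 0.044400 + 0.0228 = 0.067200
r = 6.72%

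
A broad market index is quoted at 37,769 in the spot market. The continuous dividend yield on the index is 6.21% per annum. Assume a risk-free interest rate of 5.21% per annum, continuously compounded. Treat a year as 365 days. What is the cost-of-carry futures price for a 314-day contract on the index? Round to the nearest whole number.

F = S·e^((r − q)T) = 37769 · e^((0.0521 − 0.0621) × 314/365)
= 37769 · e^-0.008603 = 37769 × 0.991434
F = 37,445

37,445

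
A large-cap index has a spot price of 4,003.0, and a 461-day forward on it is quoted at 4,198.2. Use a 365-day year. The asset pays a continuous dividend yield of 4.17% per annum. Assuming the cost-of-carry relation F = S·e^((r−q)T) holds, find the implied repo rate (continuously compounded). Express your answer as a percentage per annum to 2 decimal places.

7.94%

From F = S·e^((r−q)T): (r − q) = ln(F/S)/T
ln(4198.2/4003.0) = ln(1.048763) = 0.047611
(r − q) = 0.047611 / (461/365) = 0.037696
r = ln(F/S)/T + q = 0.037696 + 0.0417 = 0.079396
r = 7.94%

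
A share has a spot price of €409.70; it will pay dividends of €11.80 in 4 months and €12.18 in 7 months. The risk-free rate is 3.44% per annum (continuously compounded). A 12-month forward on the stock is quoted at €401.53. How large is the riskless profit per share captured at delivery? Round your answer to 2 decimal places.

PV(dividends) I = 11.80·e^(−0.0344·4/12) + 12.18·e^(−0.0344·7/12) = 23.6035
Fair forward F* = (S − I)·e^(rT) = (409.70 − 23.6035)·e^0.034400 = 386.0965 × 1.034999 = 399.6095
Market €401.53 > fair 399.6095: forward overpriced → cash-and-carry (borrow at r, buy the stock and collect the dividends, short the forward).
Profit at T = |F_mkt − F*| = |401.53 − 399.6095| = €1.92 per share

€1.92 per share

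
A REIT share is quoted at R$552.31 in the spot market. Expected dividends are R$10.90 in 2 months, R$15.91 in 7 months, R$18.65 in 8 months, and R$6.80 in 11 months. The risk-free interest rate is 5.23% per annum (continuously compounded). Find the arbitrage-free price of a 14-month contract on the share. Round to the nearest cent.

PV(dividends) I = 10.90·e^(−0.0523·2/12) + 15.91·e^(−0.0523·7/12) + 18.65·e^(−0.0523·8/12) + 6.80·e^(−0.0523·11/12)
I = 10.8054 + 15.4319 + 18.0109 + 6.4817 = 50.7299
F = (S − I)·e^(rT) = (552.31 − 50.7299) · e^(0.0523·14/12)
= 501.5801 · e^0.061017 = 501.5801 × 1.062917 = R$533.14

R$533.14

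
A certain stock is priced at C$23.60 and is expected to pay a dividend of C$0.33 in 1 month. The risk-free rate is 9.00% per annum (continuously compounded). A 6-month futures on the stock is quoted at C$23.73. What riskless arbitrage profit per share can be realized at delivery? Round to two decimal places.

PV(dividends) I = 0.33·e^(−0.0900·1/12) = 0.3275
Fair futures F* = (S − I)·e^(rT) = (23.60 − 0.3275)·e^0.045000 = 23.2725 × 1.046028 = 24.3437
Market C$23.73 < fair 24.3437: forward underpriced → reverse cash-and-carry (short the stock, invest proceeds at r, pay the dividends, go long the forward).
Profit at T = |F_mkt − F*| = |23.73 − 24.3437| = C$0.61 per share

C$0.61 per share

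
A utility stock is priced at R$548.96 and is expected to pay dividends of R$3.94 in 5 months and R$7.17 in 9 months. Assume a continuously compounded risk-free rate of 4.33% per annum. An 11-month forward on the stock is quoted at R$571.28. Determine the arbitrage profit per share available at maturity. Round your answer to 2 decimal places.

R$11.34 per share

PV(dividends) I = 3.94·e^(−0.0433·5/12) + 7.17·e^(−0.0433·9/12) = 10.8104
Fair forward F* = (S − I)·e^(rT) = (548.96 − 10.8104)·e^0.039692 = 538.1496 × 1.040490 = 559.9393
Market R$571.28 > fair 559.9393: forward overpriced → cash-and-carry (borrow at r, buy the stock and collect the dividends, short the forward).
Profit at T = |F_mkt − F*| = |571.28 − 559.9393| = R$11.34 per share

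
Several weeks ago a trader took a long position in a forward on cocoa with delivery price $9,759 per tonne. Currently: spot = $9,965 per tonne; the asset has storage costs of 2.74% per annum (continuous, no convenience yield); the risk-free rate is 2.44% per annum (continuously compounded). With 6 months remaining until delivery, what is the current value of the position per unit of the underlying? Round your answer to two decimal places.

Current fair forward for the remaining 6 months: F = S·e^((r + u)·T), (r + u) = 0.0244 + 0.0274 = 0.0518
F = 9965 · e^(0.0518 × 6/12) = 9965 × 1.02623832 = 10226.4649
Value of long forward = (F − K)·e^(−rT) = (10226.4649 − 9759) · e^(−0.0244·6/12)
= 467.4649 × 0.98787412 = 461.80

$461.80 per tonne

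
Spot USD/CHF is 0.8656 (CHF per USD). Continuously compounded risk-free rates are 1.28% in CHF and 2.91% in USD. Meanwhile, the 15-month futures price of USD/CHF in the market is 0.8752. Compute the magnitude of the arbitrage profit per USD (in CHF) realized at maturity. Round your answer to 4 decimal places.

0.0271 per USD (in CHF)

Fair futures: F* = S·e^(carry·T), with carry = (r_CHF − r_USD) = 0.0128 − 0.0291 = -0.0163
F* = 0.8656 · e^(-0.0163 × 15/12) = 0.8656 · e^-0.020375 = 0.8656 × 0.979831 = 0.8481
Market 0.8752 > fair 0.8481: forward overpriced → cash-and-carry (buy spot, short the forward).
At maturity, profit = |F_mkt − F*| = |0.8752 − 0.8481| = 0.0271 per USD (in CHF)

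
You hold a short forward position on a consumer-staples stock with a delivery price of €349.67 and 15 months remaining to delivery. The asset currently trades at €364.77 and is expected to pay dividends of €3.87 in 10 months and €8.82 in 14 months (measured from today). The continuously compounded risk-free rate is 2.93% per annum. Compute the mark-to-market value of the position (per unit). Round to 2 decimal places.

PV(remaining dividends) I = 3.87·e^(−0.0293·10/12) + 8.82·e^(−0.0293·14/12) = 12.3002
Current forward F = (S − I)·e^(rT) = (364.77 − 12.3002)·e^(0.0293·15/12) = 352.4698 × 1.037304 = 365.6183
Value (long) = (F − K)·e^(−rT) = (365.6183 − 349.67) × 0.964038 = 15.3748
Short position value = −(long value) = -€15.37

-€15.37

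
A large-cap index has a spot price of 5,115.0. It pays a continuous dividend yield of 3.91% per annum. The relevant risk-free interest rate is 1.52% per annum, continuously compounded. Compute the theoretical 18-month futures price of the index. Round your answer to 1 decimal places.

F = S·e^((r − q)T) = 5115.0 · e^((0.0152 − 0.0391) × 18/12)
= 5115.0 · e^-0.035850 = 5115.0 × 0.964785
F = 4,934.9

4,934.9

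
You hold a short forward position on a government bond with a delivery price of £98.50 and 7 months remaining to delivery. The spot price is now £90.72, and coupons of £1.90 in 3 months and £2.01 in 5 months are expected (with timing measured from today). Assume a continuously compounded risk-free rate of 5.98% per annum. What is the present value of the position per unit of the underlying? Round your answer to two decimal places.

PV(remaining coupons) I = 1.90·e^(−0.0598·3/12) + 2.01·e^(−0.0598·5/12) = 3.8323
Current forward F = (S − I)·e^(rT) = (90.72 − 3.8323)·e^(0.0598·7/12) = 86.8877 × 1.035499 = 89.9721
Value (long) = (F − K)·e^(−rT) = (89.9721 − 98.50) × 0.965718 = -8.2355
Short position value = −(long value) = £8.24

£8.24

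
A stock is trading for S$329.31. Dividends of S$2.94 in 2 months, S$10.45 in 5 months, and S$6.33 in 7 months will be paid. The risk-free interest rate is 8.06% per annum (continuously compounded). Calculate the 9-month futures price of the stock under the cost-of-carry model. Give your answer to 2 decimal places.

S$329.60

PV(dividends) I = 2.94·e^(−0.0806·2/12) + 10.45·e^(−0.0806·5/12) + 6.33·e^(−0.0806·7/12)
I = 2.9008 + 10.1049 + 6.0393 = 19.0450
F = (S − I)·e^(rT) = (329.31 − 19.0450) · e^(0.0806·9/12)
= 310.2650 · e^0.060450 = 310.2650 × 1.062314 = S$329.60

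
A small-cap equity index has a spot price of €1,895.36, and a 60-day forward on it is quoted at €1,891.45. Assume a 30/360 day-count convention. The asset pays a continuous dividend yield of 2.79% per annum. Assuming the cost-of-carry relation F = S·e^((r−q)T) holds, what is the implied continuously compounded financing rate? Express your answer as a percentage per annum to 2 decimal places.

From F = S·e^((r−q)T): (r − q) = ln(F/S)/T
ln(1891.45/1895.36) = ln(0.997937) = -0.002065
(r − q) = -0.002065 / (60/360) = -0.012390
r = ln(F/S)/T + q = -0.012390 + 0.0279 = 0.015510
r = 1.55%

1.55%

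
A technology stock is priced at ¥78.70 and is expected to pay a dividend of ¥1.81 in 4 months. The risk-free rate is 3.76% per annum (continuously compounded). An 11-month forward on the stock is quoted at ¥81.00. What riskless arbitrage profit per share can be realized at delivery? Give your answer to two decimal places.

PV(dividends) I = 1.81·e^(−0.0376·4/12) = 1.7875
Fair forward F* = (S − I)·e^(rT) = (78.70 − 1.7875)·e^0.034467 = 76.9125 × 1.035068 = 79.6097
Market ¥81.00 > fair 79.6097: forward overpriced → cash-and-carry (borrow at r, buy the stock and collect the dividends, short the forward).
Profit at T = |F_mkt − F*| = |81.00 − 79.6097| = ¥1.39 per share

¥1.39 per share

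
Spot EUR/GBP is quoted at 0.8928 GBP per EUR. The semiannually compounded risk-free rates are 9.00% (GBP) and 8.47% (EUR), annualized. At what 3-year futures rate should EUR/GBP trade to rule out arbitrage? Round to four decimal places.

0.9065

By covered interest parity, F = S · (1+r_GBP/2)^(2T) / (1+r_EUR/2)^(2T)
= 0.8928 × 1.302260 / 1.282571 = 0.8928 × 1.015351
F = 0.9065 GBP per EUR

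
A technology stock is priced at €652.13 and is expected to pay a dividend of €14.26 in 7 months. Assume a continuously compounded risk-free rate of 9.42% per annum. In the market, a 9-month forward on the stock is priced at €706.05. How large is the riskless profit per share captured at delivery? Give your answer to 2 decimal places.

PV(dividends) I = 14.26·e^(−0.0942·7/12) = 13.4976
Fair forward F* = (S − I)·e^(rT) = (652.13 − 13.4976)·e^0.070650 = 638.6324 × 1.073206 = 685.3841
Market €706.05 > fair 685.3841: forward overpriced → cash-and-carry (borrow at r, buy the stock and collect the dividends, short the forward).
Profit at T = |F_mkt − F*| = |706.05 − 685.3841| = €20.67 per share

€20.67 per share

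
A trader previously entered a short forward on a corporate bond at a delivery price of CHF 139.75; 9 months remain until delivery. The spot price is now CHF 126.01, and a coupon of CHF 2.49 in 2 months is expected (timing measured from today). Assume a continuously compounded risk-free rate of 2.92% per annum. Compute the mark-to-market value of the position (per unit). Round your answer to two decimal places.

PV(remaining coupons) I = 2.49·e^(−0.0292·2/12) = 2.4779
Current forward F = (S − I)·e^(rT) = (126.01 − 2.4779)·e^(0.0292·9/12) = 123.5321 × 1.022142 = 126.2673
Value (long) = (F − K)·e^(−rT) = (126.2673 − 139.75) × 0.978338 = -13.1906
Short position value = −(long value) = CHF 13.19

CHF 13.19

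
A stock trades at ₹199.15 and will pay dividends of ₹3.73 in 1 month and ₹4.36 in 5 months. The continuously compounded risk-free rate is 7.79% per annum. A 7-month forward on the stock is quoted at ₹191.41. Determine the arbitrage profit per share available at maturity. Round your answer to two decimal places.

₹8.70 per share

PV(dividends) I = 3.73·e^(−0.0779·1/12) + 4.36·e^(−0.0779·5/12) = 7.9266
Fair forward F* = (S − I)·e^(rT) = (199.15 − 7.9266)·e^0.045442 = 191.2234 × 1.046490 = 200.1134
Market ₹191.41 < fair 200.1134: forward underpriced → reverse cash-and-carry (short the stock, invest proceeds at r, pay the dividends, go long the forward).
Profit at T = |F_mkt − F*| = |191.41 − 200.1134| = ₹8.70 per share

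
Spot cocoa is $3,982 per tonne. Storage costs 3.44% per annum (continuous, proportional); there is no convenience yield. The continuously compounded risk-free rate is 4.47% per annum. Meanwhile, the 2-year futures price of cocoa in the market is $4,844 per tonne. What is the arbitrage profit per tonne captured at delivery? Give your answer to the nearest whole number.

$179 per tonne

Fair futures: F* = S·e^(carry·T), with carry = (r + u) = 0.0447 + 0.0344 = 0.0791
F* = 3982 · e^(0.0791 × 2) = 3982 · e^0.158200 = 3982 × 1.171400 = $4664.5148
Market $4844 > fair $4664.5148: forward overpriced → cash-and-carry (buy spot, short the forward).
At maturity, profit = |F_mkt − F*| = |4844 − 4664.5148| = $179 per tonne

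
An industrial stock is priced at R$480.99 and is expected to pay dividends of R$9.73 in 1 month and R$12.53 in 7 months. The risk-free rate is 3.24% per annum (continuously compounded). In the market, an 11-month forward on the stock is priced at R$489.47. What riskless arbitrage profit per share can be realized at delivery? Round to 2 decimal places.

PV(dividends) I = 9.73·e^(−0.0324·1/12) + 12.53·e^(−0.0324·7/12) = 21.9992
Fair forward F* = (S − I)·e^(rT) = (480.99 − 21.9992)·e^0.029700 = 458.9908 × 1.030145 = 472.8271
Market R$489.47 > fair 472.8271: forward overpriced → cash-and-carry (borrow at r, buy the stock and collect the dividends, short the forward).
Profit at T = |F_mkt − F*| = |489.47 − 472.8271| = R$16.64 per share

R$16.64 per share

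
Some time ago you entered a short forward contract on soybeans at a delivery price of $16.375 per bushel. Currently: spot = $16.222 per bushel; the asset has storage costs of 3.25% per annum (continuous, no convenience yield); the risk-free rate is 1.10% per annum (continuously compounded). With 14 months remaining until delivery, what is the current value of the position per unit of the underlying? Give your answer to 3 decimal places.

-$0.683 per bushel

Current fair forward for the remaining 14 months: F = S·e^((r + u)·T), (r + u) = 0.0110 + 0.0325 = 0.0435
F = 16.222 · e^(0.0435 × 14/12) = 16.222 × 1.052060 = 17.0665
Value of long forward = (F − K)·e^(−rT) = (17.0665 − 16.375) · e^(−0.0110·14/12)
= 0.6915 × 0.987249 = 0.683
Short position value = −(long value) = -$0.683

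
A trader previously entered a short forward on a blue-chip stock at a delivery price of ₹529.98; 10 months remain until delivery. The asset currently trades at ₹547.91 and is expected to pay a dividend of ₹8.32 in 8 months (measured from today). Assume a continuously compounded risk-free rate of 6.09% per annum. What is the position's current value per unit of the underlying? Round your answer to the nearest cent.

PV(remaining dividends) I = 8.32·e^(−0.0609·8/12) = 7.9890
Current forward F = (S − I)·e^(rT) = (547.91 − 7.9890)·e^(0.0609·10/12) = 539.9210 × 1.052060 = 568.0293
Value (long) = (F − K)·e^(−rT) = (568.0293 − 529.98) × 0.950516 = 36.1665
Short position value = −(long value) = -₹36.17

-₹36.17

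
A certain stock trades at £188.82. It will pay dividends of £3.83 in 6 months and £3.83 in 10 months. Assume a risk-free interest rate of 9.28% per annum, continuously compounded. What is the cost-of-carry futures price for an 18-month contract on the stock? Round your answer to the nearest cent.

PV(dividends) I = 3.83·e^(−0.0928·6/12) + 3.83·e^(−0.0928·10/12)
I = 3.6563 + 3.5450 = 7.2013
F = (S − I)·e^(rT) = (188.82 − 7.2013) · e^(0.0928·18/12)
= 181.6187 · e^0.139200 = 181.6187 × 1.149354 = £208.74

£208.74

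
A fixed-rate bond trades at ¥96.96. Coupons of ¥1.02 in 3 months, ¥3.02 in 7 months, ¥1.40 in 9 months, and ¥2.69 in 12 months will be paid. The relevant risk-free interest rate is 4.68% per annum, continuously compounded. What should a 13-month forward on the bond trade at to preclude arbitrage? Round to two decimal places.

¥93.73

PV(coupons) I = 1.02·e^(−0.0468·3/12) + 3.02·e^(−0.0468·7/12) + 1.40·e^(−0.0468·9/12) + 2.69·e^(−0.0468·12/12)
I = 1.0081 + 2.9387 + 1.3517 + 2.5670 = 7.8655
F = (S − I)·e^(rT) = (96.96 − 7.8655) · e^(0.0468·13/12)
= 89.0945 · e^0.050700 = 89.0945 × 1.052007 = ¥93.73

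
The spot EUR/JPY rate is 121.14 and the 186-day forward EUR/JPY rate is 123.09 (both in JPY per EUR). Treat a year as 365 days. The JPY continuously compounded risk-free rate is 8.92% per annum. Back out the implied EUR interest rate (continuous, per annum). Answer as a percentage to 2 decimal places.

5.79%

F = S·e^((r_JPY − r_EUR)T) ⇒ r_EUR = r_JPY − ln(F/S)/T
ln(123.09/121.14) = 0.015969; /(186/365) = 0.031337
r_EUR = 0.0892 − 0.031337 = 0.057863
r_EUR = 5.79%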